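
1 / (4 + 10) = 1 / 14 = 0.07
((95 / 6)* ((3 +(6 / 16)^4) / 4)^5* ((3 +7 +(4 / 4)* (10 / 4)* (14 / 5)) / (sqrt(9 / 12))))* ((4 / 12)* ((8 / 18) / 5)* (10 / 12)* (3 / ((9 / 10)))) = 9620756104692455507225* sqrt(3) / 2656331146614175432704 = 6.27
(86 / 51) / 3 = 86 / 153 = 0.56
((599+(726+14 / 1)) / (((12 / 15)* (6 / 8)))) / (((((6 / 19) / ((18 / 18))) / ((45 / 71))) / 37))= 23532925 / 142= 165724.82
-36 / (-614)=18 / 307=0.06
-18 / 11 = -1.64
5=5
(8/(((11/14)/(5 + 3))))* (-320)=-26065.45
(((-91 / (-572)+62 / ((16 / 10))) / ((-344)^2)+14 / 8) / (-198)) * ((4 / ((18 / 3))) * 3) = -569599 / 32216976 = -0.02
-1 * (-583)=583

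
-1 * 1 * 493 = -493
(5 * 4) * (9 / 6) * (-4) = -120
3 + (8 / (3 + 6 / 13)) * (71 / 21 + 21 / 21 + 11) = 36427 / 945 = 38.55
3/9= 1/3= 0.33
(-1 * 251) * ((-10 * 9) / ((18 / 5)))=6275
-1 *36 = -36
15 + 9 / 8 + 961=977.12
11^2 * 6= 726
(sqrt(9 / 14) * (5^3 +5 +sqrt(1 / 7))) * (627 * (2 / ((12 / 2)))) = 627 * sqrt(14) * (sqrt(7) +910) / 98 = 21847.80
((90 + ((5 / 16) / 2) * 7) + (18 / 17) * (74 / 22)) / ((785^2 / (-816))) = -1699251 / 13556950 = -0.13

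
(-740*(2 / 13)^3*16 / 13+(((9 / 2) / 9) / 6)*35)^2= 18770370025 / 117465223824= 0.16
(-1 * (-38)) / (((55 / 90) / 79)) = 54036 / 11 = 4912.36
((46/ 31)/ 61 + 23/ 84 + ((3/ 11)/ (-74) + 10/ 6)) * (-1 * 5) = -633926065/ 64649508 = -9.81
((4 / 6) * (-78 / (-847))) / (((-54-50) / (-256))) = 128 / 847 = 0.15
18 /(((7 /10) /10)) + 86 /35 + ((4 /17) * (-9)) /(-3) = 22126 /85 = 260.31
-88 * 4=-352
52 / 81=0.64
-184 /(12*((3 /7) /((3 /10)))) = -161 /15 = -10.73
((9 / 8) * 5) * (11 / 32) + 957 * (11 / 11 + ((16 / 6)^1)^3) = 44021351 / 2304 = 19106.49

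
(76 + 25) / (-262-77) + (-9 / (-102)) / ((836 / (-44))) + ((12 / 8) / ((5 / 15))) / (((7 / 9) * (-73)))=-21364825 / 55952967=-0.38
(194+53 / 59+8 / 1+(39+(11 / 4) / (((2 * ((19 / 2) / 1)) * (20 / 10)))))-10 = 2080313 / 8968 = 231.97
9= 9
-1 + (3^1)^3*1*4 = 107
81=81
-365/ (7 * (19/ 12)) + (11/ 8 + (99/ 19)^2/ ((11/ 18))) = 260165/ 20216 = 12.87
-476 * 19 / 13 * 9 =-81396 / 13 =-6261.23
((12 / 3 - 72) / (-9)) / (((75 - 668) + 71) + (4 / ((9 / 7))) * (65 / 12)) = -0.01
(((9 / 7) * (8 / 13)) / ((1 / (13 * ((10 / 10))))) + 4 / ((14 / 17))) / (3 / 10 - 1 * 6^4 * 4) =-1060 / 362859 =-0.00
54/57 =18/19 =0.95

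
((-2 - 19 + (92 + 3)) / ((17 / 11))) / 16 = 407 / 136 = 2.99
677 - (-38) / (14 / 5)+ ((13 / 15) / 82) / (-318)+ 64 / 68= 32186909053 / 46545660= 691.51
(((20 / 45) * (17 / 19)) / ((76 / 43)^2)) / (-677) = -31433 / 167167548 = -0.00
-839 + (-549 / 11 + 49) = -9239 / 11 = -839.91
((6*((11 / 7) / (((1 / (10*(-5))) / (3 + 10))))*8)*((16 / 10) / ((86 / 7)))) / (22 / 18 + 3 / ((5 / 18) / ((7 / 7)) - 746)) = -33168769920 / 6328181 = -5241.44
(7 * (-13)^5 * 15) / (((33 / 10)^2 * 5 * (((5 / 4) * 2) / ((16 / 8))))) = -207924080 / 363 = -572793.61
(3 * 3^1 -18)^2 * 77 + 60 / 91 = 567627 / 91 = 6237.66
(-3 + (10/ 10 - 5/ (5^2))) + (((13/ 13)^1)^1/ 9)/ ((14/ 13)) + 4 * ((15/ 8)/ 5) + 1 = 0.40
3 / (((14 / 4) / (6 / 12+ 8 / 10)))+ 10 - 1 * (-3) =494 / 35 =14.11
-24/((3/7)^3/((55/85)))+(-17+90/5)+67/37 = -194.47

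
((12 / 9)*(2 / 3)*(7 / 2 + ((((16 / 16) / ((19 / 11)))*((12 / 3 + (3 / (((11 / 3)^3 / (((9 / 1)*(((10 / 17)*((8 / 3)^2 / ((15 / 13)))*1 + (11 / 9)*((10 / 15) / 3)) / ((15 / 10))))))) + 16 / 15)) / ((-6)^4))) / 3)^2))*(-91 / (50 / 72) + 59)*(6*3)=-2046787265696835995704 / 507353731956905625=-4034.24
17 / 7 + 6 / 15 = 99 / 35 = 2.83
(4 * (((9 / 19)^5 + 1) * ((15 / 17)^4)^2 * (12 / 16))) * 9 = 10.16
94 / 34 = 47 / 17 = 2.76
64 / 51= 1.25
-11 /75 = -0.15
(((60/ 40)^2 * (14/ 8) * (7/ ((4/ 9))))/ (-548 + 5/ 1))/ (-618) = 441/ 2386304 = 0.00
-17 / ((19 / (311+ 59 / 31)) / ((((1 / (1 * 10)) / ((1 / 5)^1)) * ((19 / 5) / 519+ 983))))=-42064406960 / 305691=-137604.34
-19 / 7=-2.71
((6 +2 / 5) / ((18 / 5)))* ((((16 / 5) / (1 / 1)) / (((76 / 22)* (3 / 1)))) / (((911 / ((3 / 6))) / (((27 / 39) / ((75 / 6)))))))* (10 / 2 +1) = 2816 / 28127125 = 0.00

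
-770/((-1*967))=770/967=0.80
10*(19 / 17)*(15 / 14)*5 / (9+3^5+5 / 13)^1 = 92625 / 390439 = 0.24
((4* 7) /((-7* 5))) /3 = -4 /15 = -0.27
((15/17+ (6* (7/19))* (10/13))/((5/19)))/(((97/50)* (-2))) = -54225/21437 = -2.53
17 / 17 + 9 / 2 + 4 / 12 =35 / 6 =5.83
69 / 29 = 2.38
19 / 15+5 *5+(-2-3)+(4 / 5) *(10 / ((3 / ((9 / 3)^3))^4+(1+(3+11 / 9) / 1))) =1464692 / 64245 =22.80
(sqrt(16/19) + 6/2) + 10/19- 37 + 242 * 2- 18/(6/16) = 4 * sqrt(19)/19 + 7648/19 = 403.44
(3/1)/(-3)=-1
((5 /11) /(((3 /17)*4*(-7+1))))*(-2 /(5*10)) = 17 /3960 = 0.00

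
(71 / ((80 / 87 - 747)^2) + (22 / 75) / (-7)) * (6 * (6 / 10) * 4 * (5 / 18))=-369631150828 / 2211918597525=-0.17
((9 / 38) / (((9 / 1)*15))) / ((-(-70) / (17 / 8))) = 17 / 319200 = 0.00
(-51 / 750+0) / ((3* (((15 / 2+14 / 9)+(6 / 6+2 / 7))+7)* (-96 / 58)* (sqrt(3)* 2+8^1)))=3451 / 28405000-3451* sqrt(3) / 113620000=0.00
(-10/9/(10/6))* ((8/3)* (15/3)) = -80/9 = -8.89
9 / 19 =0.47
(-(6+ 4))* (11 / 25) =-22 / 5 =-4.40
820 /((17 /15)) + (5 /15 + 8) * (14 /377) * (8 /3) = 41781500 /57681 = 724.35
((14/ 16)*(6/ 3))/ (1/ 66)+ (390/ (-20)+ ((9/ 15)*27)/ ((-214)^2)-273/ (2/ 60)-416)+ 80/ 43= -83772329517/ 9846140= -8508.14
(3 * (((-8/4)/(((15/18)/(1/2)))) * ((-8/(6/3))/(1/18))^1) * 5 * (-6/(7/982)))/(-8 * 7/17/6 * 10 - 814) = 194718816/146279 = 1331.15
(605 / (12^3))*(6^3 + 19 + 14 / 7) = 47795 / 576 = 82.98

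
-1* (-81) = 81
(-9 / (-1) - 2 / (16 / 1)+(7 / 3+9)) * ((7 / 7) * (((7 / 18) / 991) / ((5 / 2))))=679 / 214056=0.00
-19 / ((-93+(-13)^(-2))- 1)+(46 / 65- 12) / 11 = -374549 / 454311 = -0.82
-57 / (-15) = 19 / 5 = 3.80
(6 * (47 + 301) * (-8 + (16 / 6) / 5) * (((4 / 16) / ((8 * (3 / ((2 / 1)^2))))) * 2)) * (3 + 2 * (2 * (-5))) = 110432 / 5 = 22086.40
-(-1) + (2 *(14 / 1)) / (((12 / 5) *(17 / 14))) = 10.61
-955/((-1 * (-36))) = -955/36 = -26.53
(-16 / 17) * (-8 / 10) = 64 / 85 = 0.75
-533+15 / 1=-518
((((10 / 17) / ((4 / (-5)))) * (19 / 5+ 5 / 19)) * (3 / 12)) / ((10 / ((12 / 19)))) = -579 / 12274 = -0.05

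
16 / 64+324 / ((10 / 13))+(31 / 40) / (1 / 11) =17199 / 40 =429.98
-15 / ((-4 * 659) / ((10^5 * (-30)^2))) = 337500000 / 659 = 512139.61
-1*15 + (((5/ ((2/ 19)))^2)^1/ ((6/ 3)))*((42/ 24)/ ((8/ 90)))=2840955/ 128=22194.96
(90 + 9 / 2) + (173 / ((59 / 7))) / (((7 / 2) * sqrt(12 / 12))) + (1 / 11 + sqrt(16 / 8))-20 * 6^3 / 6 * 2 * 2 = -3607849 / 1298 + sqrt(2) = -2778.13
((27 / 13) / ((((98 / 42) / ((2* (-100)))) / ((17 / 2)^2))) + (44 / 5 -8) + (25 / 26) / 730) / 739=-131442349 / 7552580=-17.40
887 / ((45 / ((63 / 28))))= 887 / 20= 44.35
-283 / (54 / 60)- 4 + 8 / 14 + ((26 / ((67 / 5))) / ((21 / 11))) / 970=-130148545 / 409437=-317.87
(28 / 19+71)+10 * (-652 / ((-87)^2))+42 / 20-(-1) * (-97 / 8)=354277109 / 5752440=61.59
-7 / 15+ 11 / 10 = 19 / 30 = 0.63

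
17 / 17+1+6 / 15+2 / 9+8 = 478 / 45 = 10.62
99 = 99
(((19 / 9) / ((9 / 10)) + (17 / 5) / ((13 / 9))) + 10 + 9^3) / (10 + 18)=1957789 / 73710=26.56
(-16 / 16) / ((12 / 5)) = -5 / 12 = -0.42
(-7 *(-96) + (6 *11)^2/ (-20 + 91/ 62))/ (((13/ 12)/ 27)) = 10890.15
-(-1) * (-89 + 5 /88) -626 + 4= -62563 /88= -710.94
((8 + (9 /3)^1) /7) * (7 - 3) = 44 /7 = 6.29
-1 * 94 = -94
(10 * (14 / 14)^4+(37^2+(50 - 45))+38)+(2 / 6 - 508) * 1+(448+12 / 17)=1363.04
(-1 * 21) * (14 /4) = -147 /2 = -73.50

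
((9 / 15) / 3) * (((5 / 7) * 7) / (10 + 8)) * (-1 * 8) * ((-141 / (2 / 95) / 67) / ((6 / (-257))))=-1147505 / 603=-1902.99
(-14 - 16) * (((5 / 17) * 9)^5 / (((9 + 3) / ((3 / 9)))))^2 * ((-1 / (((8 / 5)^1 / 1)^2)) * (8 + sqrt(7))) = 157641800537109375 * sqrt(7) / 1032188877029888 + 157641800537109375 / 129023609628736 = 1625.88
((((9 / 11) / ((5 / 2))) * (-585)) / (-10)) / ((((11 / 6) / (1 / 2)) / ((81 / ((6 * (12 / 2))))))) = 28431 / 2420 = 11.75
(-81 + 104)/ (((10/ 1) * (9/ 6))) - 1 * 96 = -1417/ 15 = -94.47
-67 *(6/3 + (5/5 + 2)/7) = -1139/7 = -162.71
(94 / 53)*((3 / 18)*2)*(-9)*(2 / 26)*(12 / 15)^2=-4512 / 17225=-0.26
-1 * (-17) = 17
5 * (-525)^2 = 1378125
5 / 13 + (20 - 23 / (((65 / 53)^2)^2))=182397062 / 17850625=10.22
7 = 7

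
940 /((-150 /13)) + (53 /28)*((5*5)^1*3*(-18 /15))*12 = -223204 /105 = -2125.75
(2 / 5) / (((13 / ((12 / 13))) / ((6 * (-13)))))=-144 / 65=-2.22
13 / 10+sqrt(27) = 13 / 10+3 * sqrt(3) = 6.50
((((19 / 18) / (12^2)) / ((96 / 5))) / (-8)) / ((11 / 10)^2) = -2375 / 60217344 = -0.00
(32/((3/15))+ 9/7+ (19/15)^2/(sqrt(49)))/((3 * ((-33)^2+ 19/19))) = 127193/2575125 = 0.05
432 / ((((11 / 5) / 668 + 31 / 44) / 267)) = 2118869280 / 13003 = 162952.34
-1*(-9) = 9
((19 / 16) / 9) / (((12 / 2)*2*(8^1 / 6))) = 19 / 2304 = 0.01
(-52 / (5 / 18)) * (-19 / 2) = 1778.40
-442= -442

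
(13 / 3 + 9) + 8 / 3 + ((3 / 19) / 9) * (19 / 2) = 97 / 6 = 16.17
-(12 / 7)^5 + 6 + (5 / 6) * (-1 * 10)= -864145 / 50421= -17.14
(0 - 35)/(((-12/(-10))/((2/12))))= -175/36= -4.86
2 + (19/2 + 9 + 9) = 59/2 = 29.50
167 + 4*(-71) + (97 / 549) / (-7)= -449728 / 3843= -117.03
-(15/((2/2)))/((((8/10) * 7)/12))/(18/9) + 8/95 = -21263/1330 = -15.99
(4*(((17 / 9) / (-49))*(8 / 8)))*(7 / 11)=-68 / 693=-0.10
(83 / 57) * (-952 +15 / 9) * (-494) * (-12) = -24609832 / 3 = -8203277.33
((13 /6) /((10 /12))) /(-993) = -13 /4965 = -0.00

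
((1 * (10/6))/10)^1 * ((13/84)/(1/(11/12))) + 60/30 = 12239/6048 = 2.02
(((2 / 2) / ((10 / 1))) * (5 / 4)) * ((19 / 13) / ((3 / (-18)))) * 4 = -57 / 13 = -4.38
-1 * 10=-10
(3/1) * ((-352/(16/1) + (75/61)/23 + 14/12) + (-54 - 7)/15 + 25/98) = -25358817/343735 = -73.77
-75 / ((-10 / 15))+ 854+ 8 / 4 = 1937 / 2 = 968.50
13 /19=0.68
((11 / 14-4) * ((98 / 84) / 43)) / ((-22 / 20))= 75 / 946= 0.08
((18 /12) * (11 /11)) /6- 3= -11 /4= -2.75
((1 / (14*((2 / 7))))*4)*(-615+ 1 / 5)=-3074 / 5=-614.80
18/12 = 3/2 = 1.50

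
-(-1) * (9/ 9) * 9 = 9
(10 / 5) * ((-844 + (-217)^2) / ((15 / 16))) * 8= 789248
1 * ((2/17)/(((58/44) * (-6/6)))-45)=-22229/493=-45.09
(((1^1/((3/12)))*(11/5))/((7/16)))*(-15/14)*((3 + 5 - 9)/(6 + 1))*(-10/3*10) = -35200/343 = -102.62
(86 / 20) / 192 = 43 / 1920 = 0.02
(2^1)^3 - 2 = 6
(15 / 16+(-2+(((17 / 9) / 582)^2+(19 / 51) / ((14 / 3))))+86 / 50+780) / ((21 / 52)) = 3313799697269321 / 1714104333900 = 1933.25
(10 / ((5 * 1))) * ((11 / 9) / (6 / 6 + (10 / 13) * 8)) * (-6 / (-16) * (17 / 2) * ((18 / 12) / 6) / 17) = 143 / 8928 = 0.02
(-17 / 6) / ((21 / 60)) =-170 / 21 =-8.10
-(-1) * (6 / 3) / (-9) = -2 / 9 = -0.22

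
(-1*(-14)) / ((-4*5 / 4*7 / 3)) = -6 / 5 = -1.20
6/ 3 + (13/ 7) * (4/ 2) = 40/ 7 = 5.71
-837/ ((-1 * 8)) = 837/ 8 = 104.62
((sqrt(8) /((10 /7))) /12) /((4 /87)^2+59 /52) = 229593 * sqrt(2) /2237015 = 0.15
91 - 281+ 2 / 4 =-379 / 2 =-189.50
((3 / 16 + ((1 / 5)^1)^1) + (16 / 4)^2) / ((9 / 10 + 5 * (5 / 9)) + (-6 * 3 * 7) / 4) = -0.59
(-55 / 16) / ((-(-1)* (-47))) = 55 / 752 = 0.07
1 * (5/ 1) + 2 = 7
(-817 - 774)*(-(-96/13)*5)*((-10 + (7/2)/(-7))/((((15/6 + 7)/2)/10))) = 320745600/247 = 1298565.18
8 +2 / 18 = 73 / 9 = 8.11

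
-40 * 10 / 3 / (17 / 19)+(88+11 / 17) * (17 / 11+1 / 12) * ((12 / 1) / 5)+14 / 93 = 104167 / 527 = 197.66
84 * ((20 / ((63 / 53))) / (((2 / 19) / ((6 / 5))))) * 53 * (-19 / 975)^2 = 308270896 / 950625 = 324.28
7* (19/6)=133/6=22.17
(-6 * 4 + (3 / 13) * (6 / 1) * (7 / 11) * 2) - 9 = -4467 / 143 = -31.24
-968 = -968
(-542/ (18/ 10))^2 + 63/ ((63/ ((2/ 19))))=139538062/ 1539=90668.01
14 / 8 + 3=19 / 4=4.75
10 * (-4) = -40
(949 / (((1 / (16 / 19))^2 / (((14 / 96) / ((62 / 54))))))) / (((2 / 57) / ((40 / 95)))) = 1025.74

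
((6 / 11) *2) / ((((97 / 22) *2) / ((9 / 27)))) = 4 / 97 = 0.04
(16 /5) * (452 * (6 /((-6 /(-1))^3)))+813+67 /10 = 77389 /90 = 859.88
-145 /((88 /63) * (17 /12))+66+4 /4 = -2347 /374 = -6.28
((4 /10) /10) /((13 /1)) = 1 /325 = 0.00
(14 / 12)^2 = 49 / 36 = 1.36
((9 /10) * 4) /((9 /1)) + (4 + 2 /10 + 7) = 58 /5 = 11.60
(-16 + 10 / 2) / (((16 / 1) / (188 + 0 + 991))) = -12969 / 16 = -810.56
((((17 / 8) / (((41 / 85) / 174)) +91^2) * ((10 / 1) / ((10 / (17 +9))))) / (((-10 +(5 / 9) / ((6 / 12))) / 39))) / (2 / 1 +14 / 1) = -6770574837 / 104960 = -64506.24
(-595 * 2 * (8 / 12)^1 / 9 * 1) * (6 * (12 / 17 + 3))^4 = -105859897920 / 4913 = -21546895.57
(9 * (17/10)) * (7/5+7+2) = 3978/25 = 159.12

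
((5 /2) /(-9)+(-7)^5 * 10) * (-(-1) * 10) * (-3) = 15126325 /3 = 5042108.33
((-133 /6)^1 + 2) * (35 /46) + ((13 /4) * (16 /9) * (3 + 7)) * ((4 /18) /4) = -90425 /7452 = -12.13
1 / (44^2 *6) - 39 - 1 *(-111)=836353 / 11616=72.00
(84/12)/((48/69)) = 10.06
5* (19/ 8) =95/ 8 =11.88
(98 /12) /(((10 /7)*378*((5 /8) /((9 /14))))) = 7 /450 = 0.02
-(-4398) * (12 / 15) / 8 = 2199 / 5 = 439.80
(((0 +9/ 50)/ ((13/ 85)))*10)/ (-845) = -153/ 10985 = -0.01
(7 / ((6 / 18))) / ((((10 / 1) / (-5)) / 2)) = -21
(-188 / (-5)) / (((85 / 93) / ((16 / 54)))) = 46624 / 3825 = 12.19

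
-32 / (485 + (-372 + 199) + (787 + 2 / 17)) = -544 / 18685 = -0.03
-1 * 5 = -5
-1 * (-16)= 16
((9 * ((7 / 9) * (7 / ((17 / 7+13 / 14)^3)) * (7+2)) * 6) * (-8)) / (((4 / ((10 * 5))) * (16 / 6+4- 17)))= 2178187200 / 3218513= 676.77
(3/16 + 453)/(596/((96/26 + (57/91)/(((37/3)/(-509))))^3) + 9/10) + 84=620.18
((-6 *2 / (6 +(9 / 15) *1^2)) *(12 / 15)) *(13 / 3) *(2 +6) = -1664 / 33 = -50.42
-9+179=170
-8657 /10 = -865.70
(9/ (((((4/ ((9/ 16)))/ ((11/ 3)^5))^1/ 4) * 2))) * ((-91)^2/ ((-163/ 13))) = -17337623303/ 15648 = -1107976.95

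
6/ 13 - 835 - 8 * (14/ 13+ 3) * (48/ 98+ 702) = -15126529/ 637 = -23746.51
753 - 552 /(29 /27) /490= 5342613 /7105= 751.95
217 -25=192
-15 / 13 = -1.15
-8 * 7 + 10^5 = 99944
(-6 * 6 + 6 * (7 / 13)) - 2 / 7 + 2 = -2826 / 91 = -31.05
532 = 532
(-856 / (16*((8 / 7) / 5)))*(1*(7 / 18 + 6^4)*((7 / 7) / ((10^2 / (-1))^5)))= 3495583 / 115200000000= 0.00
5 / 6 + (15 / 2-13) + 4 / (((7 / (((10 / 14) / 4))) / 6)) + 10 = 5.95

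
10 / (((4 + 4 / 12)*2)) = 15 / 13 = 1.15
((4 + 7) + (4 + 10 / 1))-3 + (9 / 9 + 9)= 32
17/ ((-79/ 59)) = -12.70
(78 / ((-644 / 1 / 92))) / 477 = -26 / 1113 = -0.02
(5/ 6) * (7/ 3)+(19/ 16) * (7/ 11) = 2.70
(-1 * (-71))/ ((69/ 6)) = 142/ 23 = 6.17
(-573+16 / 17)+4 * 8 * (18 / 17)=-9149 / 17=-538.18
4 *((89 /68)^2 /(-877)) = -7921 /1013812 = -0.01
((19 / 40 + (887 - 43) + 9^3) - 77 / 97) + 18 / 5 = 1576.28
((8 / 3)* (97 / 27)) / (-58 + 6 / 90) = -3880 / 23463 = -0.17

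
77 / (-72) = -77 / 72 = -1.07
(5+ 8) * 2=26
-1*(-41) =41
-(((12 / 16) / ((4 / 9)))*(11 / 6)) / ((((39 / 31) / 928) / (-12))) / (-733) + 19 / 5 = -33.56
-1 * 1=-1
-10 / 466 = -5 / 233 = -0.02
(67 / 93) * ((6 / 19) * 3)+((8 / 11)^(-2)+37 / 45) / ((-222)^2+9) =57074065537 / 83616701760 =0.68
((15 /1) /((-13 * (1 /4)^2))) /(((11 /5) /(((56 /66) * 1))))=-11200 /1573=-7.12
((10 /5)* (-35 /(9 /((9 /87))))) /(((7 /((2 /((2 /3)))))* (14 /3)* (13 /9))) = -135 /2639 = -0.05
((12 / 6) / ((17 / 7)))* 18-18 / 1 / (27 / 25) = -94 / 51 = -1.84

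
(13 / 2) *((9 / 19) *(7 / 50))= 819 / 1900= 0.43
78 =78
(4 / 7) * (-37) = -148 / 7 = -21.14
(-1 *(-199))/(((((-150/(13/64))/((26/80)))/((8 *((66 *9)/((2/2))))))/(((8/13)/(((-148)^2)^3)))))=-256113/10509215371264000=-0.00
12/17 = 0.71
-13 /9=-1.44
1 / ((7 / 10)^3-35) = -0.03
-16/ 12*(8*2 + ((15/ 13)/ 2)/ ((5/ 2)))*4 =-3376/ 39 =-86.56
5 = 5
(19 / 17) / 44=0.03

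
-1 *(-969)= 969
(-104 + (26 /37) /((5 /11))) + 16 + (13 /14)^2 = -3103559 /36260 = -85.59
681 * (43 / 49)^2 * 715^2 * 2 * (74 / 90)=3175678781990 / 7203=440882796.33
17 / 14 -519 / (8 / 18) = -32663 / 28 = -1166.54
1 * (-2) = -2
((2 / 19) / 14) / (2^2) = 0.00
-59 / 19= -3.11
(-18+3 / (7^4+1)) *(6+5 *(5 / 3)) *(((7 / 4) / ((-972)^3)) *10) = 21688555 / 4411657550592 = 0.00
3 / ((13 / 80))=240 / 13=18.46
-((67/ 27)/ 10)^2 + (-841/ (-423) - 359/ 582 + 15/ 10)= 2.81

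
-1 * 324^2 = -104976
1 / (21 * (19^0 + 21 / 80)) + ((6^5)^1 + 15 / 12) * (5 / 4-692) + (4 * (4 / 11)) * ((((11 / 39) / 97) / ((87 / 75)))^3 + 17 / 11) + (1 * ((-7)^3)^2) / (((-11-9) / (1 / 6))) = -48553865184232268967550078361 / 9036448725753963193680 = -5373113.56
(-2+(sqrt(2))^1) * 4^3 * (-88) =11264-5632 * sqrt(2) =3299.15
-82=-82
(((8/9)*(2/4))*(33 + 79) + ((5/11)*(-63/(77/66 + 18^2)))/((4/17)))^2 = 364217033349841/149226144804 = 2440.71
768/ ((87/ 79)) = 20224/ 29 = 697.38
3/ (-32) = -3/ 32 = -0.09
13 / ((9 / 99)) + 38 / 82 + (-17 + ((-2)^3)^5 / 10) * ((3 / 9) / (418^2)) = 15415223291 / 107455260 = 143.46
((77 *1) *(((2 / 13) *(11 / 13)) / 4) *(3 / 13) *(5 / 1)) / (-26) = -12705 / 114244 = -0.11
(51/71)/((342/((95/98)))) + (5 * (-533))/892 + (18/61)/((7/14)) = -680190853/283949022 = -2.40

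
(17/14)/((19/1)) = 17/266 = 0.06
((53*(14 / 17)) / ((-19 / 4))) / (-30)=1484 / 4845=0.31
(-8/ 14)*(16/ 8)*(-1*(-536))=-4288/ 7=-612.57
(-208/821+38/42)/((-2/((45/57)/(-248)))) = 56155/54159728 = 0.00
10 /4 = 5 /2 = 2.50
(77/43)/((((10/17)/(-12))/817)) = -149226/5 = -29845.20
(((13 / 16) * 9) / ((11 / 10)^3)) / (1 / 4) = 29250 / 1331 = 21.98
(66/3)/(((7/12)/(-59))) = -15576/7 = -2225.14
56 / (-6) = -28 / 3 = -9.33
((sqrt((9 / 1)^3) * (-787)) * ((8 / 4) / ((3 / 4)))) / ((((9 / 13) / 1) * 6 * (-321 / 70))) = 2864680 / 963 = 2974.75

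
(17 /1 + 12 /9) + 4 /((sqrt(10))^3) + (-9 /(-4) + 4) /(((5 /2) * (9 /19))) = sqrt(10) /25 + 425 /18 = 23.74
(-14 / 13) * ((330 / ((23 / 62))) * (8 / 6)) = -381920 / 299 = -1277.32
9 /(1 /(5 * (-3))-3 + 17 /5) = 27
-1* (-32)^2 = -1024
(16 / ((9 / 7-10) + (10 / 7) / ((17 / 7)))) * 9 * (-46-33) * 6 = 8122464 / 967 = 8399.65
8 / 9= 0.89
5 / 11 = 0.45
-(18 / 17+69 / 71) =-2451 / 1207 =-2.03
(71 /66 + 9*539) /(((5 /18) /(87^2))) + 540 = 7271651259 /55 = 132211841.07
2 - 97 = -95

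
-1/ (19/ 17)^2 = -289/ 361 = -0.80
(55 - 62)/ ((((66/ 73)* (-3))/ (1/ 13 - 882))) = -5858615/ 2574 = -2276.07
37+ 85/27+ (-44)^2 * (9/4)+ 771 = 139513/27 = 5167.15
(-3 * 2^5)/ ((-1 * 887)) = 96/ 887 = 0.11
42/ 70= 0.60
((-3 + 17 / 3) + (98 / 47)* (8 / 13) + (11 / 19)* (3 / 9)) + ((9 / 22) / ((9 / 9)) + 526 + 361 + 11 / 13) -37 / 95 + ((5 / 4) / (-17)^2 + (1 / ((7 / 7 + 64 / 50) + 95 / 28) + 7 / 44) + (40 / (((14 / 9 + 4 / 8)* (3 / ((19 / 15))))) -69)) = 29419491687193 / 35378485545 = 831.56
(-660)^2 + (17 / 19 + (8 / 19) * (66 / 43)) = 355886459 / 817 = 435601.54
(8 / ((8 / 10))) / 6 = 5 / 3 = 1.67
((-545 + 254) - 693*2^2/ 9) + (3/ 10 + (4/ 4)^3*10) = -588.70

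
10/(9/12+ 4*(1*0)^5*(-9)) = 40/3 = 13.33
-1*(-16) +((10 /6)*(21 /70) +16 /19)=17.34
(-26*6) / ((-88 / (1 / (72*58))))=13 / 30624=0.00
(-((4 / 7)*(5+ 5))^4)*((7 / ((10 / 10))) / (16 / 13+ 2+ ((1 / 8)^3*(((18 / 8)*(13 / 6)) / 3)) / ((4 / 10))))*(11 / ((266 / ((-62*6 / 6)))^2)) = -2881969192960000 / 2092675688243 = -1377.17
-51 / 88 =-0.58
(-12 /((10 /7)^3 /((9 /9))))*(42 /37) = -21609 /4625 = -4.67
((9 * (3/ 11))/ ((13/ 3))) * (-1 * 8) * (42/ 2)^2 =-285768/ 143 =-1998.38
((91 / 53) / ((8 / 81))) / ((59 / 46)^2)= 3899259 / 368986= 10.57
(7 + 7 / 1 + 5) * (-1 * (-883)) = 16777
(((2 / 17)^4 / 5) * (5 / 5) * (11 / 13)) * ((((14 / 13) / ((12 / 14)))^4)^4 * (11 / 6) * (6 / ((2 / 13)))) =1069085988668115185623529626568 / 11961878924712602672190070110405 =0.09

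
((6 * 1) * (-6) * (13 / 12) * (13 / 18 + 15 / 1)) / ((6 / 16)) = -14716 / 9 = -1635.11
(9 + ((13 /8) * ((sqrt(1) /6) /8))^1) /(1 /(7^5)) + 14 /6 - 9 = 19433641 /128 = 151825.32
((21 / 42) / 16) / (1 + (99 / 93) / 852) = 2201 / 70520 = 0.03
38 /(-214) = -19 /107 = -0.18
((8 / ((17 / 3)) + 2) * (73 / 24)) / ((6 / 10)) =10585 / 612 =17.30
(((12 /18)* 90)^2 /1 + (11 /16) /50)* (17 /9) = 48960187 /7200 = 6800.03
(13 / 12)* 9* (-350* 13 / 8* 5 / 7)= -63375 / 16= -3960.94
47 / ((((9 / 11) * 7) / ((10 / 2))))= 2585 / 63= 41.03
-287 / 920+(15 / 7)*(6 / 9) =1.12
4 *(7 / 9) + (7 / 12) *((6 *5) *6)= 973 / 9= 108.11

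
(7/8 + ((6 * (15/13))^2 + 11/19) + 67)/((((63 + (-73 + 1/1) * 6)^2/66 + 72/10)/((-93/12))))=-5097344725/11699702352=-0.44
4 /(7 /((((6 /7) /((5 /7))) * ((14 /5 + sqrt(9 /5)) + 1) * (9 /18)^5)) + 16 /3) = 1575 * sqrt(5) /150364 + 10923 /150364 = 0.10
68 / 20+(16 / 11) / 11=2137 / 605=3.53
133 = 133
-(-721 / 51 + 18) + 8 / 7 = -971 / 357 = -2.72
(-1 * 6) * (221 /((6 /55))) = -12155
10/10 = 1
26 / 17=1.53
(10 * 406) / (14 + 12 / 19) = 38570 / 139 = 277.48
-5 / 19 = -0.26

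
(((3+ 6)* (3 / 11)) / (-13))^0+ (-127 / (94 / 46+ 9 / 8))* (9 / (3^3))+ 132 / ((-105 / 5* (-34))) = -2534183 / 208131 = -12.18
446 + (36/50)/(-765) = 947748/2125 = 446.00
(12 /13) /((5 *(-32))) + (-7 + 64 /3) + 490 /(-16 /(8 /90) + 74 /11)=17096303 /1486680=11.50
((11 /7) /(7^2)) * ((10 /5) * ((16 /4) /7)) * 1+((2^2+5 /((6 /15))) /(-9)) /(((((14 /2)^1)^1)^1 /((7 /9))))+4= 496957 /129654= 3.83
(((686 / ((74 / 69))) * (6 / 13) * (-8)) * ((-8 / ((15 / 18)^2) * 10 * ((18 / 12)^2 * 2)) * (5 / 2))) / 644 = 2286144 / 481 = 4752.90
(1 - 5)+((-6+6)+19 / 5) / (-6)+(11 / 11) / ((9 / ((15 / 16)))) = -1087 / 240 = -4.53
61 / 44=1.39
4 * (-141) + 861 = 297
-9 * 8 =-72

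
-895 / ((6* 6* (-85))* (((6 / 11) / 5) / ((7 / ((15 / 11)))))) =151613 / 11016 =13.76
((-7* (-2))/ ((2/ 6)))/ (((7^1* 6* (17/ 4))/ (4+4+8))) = 3.76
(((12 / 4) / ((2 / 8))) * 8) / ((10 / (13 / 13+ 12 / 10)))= 528 / 25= 21.12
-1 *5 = -5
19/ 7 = 2.71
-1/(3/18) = -6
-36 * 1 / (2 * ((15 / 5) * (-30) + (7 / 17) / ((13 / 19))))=3978 / 19757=0.20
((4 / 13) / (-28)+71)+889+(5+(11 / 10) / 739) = 964.99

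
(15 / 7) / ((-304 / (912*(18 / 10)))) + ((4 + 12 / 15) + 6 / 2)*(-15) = -900 / 7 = -128.57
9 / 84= 3 / 28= 0.11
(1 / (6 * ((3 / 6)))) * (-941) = -941 / 3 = -313.67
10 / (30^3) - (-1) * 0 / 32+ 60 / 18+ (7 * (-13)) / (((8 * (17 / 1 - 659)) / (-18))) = 1741939 / 577800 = 3.01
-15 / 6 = -5 / 2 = -2.50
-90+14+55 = -21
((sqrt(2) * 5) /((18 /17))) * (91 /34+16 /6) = 2725 * sqrt(2) /108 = 35.68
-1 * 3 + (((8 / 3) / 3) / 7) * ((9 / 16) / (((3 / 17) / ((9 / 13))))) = -495 / 182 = -2.72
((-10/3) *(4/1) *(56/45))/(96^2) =-7/3888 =-0.00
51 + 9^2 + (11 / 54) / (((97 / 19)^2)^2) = 631038148499 / 4780581174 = 132.00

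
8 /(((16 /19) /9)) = 171 /2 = 85.50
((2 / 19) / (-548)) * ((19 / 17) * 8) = -0.00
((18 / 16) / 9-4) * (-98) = 1519 / 4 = 379.75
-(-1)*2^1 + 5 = 7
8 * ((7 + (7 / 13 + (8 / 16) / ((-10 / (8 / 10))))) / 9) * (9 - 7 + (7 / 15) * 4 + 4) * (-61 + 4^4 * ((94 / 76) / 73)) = -60266932016 / 20284875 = -2971.03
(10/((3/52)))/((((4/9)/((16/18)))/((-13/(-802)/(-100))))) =-338/6015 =-0.06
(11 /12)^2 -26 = -3623 /144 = -25.16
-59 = -59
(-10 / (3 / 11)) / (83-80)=-110 / 9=-12.22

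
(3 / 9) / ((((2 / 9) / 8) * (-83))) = -12 / 83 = -0.14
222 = 222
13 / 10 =1.30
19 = 19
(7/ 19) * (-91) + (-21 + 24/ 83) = -85532/ 1577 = -54.24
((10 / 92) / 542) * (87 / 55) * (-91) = -7917 / 274252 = -0.03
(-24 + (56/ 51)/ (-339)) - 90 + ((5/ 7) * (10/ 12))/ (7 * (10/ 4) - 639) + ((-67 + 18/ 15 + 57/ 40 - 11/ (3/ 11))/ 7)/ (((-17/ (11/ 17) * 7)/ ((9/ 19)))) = -113.97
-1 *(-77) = 77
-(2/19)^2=-4/361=-0.01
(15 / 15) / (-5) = -1 / 5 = -0.20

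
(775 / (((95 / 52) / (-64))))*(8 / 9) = -4126720 / 171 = -24132.87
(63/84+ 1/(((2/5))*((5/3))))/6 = 3/8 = 0.38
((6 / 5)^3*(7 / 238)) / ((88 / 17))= 27 / 2750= 0.01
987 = 987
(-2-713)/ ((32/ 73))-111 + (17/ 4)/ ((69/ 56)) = -3838927/ 2208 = -1738.64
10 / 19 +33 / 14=767 / 266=2.88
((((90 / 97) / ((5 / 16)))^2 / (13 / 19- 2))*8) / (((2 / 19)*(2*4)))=-14971392 / 235225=-63.65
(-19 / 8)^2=361 / 64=5.64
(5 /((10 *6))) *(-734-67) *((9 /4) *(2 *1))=-2403 /8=-300.38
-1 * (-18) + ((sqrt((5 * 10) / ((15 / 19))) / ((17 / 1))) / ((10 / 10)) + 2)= sqrt(570) / 51 + 20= 20.47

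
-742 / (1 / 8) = -5936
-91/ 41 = -2.22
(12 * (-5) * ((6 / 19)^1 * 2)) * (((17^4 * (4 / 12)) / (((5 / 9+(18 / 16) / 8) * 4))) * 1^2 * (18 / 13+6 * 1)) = -277102632960 / 99047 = -2797688.30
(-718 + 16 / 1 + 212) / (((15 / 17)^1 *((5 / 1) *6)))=-833 / 45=-18.51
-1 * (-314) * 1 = 314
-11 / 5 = -2.20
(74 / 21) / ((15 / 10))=148 / 63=2.35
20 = 20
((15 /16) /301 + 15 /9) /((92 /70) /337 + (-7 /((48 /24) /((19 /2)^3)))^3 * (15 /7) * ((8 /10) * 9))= -2601640000 /649575906832223078019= -0.00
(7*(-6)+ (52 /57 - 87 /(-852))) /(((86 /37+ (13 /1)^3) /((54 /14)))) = -2945829 /40982620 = -0.07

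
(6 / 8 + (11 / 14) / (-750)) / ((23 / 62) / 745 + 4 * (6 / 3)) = 18161908 / 194010075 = 0.09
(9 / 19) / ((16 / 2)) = 9 / 152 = 0.06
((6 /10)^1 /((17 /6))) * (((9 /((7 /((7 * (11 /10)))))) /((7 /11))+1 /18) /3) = 9836 /8925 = 1.10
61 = 61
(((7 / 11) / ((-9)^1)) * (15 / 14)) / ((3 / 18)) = -5 / 11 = -0.45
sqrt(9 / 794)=3*sqrt(794) / 794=0.11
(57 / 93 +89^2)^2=60304624900 / 961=62751950.99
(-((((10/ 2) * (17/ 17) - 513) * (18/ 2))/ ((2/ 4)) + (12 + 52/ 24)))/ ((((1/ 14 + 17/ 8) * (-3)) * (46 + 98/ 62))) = -29.12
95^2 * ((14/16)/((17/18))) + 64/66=18765151/2244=8362.37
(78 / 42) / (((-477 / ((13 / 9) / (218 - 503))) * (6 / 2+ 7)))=169 / 85645350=0.00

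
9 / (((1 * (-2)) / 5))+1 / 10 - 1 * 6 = -28.40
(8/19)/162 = 4/1539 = 0.00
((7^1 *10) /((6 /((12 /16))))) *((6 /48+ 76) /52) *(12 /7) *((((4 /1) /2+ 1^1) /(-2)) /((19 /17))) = -465885 /15808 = -29.47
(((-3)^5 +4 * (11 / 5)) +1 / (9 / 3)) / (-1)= 3508 / 15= 233.87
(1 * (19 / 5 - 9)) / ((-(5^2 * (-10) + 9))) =-26 / 1205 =-0.02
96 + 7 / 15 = 1447 / 15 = 96.47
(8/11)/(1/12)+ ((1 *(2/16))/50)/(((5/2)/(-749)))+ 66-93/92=18460753/253000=72.97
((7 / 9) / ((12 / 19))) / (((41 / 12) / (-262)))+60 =-12706 / 369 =-34.43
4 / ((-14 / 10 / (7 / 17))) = -20 / 17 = -1.18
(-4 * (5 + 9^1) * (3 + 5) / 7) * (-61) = 3904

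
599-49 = 550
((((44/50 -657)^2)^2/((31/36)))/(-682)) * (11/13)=-1303063694165003058/4880078125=-267016974.07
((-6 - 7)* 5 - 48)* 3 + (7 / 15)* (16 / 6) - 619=-43054 / 45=-956.76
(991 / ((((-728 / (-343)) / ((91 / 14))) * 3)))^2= 2357976481 / 2304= 1023427.29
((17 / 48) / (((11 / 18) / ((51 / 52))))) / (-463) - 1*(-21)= 44489847 / 2118688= 21.00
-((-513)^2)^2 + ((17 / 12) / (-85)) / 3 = -12466426060981 / 180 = -69257922561.01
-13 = -13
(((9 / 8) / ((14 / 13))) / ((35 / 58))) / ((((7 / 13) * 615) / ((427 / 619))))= 896883 / 248714200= 0.00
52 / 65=4 / 5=0.80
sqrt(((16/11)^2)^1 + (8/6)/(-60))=sqrt(56995)/165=1.45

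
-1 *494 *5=-2470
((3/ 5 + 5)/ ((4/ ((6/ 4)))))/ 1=21/ 10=2.10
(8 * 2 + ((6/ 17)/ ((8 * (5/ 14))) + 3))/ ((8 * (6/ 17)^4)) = 15972163/ 103680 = 154.05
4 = 4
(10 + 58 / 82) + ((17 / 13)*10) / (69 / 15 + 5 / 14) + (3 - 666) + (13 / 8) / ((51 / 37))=-48933986441 / 75460008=-648.48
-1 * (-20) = 20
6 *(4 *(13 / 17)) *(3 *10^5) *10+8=936000136 / 17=55058831.53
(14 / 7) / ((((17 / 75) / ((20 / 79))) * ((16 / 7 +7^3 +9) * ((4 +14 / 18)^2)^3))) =279006525 / 526354615638034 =0.00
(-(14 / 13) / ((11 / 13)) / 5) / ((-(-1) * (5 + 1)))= -0.04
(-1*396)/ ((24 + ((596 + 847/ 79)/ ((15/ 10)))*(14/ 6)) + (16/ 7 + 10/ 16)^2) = -294319872/ 725588629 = -0.41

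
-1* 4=-4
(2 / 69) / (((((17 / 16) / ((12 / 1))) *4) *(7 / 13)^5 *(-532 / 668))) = -1984189792 / 874014421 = -2.27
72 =72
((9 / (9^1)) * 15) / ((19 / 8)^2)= 960 / 361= 2.66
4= 4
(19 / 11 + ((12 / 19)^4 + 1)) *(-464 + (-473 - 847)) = -7381703184 / 1433531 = -5149.32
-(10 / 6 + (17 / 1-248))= 688 / 3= 229.33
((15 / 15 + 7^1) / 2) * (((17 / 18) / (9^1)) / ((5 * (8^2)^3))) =0.00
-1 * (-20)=20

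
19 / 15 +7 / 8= 257 / 120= 2.14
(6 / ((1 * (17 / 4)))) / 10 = 12 / 85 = 0.14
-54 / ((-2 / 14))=378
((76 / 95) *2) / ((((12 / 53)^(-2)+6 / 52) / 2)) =29952 / 183665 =0.16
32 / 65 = 0.49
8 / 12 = 2 / 3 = 0.67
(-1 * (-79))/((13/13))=79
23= 23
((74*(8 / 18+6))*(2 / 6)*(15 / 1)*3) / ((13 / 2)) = 42920 / 39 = 1100.51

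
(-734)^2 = 538756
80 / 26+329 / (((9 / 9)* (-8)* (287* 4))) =51869 / 17056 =3.04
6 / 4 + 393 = 789 / 2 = 394.50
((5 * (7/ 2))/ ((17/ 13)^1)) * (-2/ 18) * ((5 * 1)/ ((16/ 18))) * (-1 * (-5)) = -11375/ 272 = -41.82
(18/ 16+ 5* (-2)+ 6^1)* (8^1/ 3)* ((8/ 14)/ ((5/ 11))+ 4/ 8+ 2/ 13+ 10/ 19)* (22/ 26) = -15.81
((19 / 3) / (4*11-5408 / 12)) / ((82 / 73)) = -0.01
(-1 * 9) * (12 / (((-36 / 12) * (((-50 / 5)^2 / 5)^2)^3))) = 9 / 16000000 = 0.00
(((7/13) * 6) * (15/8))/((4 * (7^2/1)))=45/1456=0.03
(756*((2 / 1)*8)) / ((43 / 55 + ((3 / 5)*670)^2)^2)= 36590400 / 79001219157169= 0.00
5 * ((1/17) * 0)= 0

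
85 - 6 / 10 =422 / 5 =84.40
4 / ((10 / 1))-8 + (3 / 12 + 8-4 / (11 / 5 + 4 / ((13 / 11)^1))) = -0.07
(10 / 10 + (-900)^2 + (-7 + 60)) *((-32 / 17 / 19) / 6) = -4320288 / 323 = -13375.50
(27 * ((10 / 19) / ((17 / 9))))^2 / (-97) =-5904900 / 10119913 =-0.58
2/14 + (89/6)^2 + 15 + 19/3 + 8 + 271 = 131167/252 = 520.50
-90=-90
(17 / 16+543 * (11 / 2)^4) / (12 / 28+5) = 1739080 / 19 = 91530.53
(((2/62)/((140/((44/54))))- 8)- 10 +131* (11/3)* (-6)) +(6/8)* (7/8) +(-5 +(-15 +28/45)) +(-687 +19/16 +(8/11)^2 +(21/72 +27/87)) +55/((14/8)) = -11749927265147/3289476960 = -3571.97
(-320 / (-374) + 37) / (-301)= -7079 / 56287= -0.13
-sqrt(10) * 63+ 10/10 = 1-63 * sqrt(10) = -198.22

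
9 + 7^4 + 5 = 2415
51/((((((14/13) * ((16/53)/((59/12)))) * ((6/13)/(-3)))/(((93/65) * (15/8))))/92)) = -4434576939/3584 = -1237326.15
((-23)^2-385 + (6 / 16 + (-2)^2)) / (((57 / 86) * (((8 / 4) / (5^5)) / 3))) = 159503125 / 152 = 1049362.66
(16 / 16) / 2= 1 / 2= 0.50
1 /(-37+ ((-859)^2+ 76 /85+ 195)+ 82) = 85 /62740361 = 0.00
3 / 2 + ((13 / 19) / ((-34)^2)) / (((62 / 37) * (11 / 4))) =2808887 / 1872431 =1.50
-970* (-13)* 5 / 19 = 63050 / 19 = 3318.42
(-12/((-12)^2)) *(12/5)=-1/5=-0.20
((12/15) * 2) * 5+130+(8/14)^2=6778/49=138.33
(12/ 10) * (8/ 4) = 12/ 5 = 2.40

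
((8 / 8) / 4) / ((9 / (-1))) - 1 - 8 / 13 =-769 / 468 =-1.64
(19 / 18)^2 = 361 / 324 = 1.11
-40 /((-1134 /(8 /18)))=80 /5103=0.02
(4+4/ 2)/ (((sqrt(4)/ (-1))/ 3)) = -9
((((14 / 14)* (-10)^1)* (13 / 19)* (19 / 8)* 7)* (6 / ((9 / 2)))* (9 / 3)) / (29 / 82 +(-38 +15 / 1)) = 37310 / 1857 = 20.09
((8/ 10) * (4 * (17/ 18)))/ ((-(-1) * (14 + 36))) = 68/ 1125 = 0.06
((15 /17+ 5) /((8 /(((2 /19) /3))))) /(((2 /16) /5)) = 1000 /969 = 1.03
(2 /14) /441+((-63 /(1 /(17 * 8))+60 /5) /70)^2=1152980917 /77175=14939.82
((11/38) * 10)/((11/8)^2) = 320/209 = 1.53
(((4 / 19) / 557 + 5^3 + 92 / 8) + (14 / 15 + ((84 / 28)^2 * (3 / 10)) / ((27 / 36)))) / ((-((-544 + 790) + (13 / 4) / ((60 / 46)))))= -179107172 / 315574477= -0.57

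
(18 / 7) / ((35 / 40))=144 / 49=2.94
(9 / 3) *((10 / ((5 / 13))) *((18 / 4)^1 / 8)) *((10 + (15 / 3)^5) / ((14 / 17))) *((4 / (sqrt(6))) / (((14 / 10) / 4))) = 31177575 *sqrt(6) / 98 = 779277.04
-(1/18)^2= -1/324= -0.00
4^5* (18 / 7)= 18432 / 7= 2633.14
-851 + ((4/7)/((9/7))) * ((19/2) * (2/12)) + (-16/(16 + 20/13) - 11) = -442313/513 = -862.21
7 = 7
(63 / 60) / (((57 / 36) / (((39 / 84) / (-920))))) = -117 / 349600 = -0.00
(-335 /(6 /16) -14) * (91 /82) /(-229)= 123851 /28167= 4.40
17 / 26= 0.65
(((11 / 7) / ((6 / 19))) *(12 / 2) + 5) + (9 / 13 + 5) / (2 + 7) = 29066 / 819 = 35.49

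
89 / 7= 12.71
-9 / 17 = -0.53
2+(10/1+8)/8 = 17/4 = 4.25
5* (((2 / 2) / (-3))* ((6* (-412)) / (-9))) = -4120 / 9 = -457.78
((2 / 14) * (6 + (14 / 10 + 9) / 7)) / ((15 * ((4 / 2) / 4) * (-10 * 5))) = -262 / 91875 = -0.00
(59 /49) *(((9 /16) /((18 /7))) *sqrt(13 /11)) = 59 *sqrt(143) /2464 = 0.29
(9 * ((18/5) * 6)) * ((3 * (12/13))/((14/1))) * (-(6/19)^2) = -629856/164255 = -3.83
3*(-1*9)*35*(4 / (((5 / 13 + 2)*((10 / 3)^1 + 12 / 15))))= -368550 / 961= -383.51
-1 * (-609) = 609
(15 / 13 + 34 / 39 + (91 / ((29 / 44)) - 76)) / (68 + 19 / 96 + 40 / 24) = 2319712 / 2528539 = 0.92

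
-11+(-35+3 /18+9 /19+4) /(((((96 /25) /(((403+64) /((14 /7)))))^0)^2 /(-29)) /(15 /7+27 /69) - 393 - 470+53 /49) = -104107171085 /9494690963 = -10.96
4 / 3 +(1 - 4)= -5 / 3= -1.67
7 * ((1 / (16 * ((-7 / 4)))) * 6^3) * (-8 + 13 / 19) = 7506 / 19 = 395.05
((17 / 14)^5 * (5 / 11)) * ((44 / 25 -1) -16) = -540965517 / 29580320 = -18.29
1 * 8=8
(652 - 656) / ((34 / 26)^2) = -676 / 289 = -2.34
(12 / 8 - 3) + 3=3 / 2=1.50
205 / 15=41 / 3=13.67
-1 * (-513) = 513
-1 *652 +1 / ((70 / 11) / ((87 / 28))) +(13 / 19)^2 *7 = -458664963 / 707560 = -648.23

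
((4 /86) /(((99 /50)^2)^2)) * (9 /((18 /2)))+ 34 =140451636662 /4130562843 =34.00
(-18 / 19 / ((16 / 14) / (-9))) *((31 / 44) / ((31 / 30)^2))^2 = 28704375 / 8837356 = 3.25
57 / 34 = 1.68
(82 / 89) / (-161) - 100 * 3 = -300.01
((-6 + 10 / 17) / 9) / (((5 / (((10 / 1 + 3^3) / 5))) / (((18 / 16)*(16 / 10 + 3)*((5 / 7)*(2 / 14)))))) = -19573 / 41650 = -0.47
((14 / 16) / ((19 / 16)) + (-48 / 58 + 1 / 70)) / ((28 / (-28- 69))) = 286053 / 1079960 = 0.26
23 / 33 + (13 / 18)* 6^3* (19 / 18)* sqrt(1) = 1819 / 11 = 165.36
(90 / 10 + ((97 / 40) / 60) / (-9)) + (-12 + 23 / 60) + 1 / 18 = -55417 / 21600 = -2.57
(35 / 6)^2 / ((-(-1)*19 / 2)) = 1225 / 342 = 3.58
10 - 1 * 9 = 1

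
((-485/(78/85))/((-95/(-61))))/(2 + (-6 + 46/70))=17603075/173394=101.52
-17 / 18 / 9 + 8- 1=1117 / 162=6.90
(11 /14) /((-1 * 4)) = -11 /56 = -0.20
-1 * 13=-13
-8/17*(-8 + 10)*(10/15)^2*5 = -320/153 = -2.09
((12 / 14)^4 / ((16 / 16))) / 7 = 1296 / 16807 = 0.08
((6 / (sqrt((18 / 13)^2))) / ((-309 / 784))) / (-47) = 10192 / 43569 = 0.23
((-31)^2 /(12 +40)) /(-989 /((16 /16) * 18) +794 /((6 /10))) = 8649 /593606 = 0.01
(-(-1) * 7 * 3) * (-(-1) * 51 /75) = 357 /25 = 14.28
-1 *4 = -4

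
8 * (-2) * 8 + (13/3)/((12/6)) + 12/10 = -3739/30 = -124.63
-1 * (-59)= 59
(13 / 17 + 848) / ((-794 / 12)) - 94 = -720980 / 6749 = -106.83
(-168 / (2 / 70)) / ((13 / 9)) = -52920 / 13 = -4070.77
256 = 256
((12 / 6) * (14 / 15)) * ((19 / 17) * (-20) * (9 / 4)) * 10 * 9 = -143640 / 17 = -8449.41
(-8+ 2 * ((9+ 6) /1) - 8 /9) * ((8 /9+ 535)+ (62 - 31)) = 969380 /81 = 11967.65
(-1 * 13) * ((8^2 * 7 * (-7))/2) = 20384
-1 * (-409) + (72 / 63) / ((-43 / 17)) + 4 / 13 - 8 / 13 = 1597445 / 3913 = 408.24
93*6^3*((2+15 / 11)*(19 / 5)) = 14121864 / 55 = 256761.16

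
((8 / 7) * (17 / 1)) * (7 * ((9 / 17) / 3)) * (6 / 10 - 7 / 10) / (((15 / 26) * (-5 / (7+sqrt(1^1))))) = 832 / 125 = 6.66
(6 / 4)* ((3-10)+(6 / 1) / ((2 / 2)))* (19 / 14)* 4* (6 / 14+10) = -84.92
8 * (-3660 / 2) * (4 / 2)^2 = -58560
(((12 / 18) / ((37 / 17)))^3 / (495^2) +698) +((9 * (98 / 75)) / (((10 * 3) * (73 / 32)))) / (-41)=3500329034456507302 / 5014828154122875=698.00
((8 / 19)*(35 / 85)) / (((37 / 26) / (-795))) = -1157520 / 11951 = -96.86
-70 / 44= -35 / 22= -1.59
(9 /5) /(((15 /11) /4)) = 132 /25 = 5.28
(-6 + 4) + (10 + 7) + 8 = 23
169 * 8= 1352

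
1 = 1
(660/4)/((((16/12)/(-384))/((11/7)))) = -522720/7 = -74674.29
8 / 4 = 2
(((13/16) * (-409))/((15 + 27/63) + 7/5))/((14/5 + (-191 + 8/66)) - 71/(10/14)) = 30705675/447018016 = 0.07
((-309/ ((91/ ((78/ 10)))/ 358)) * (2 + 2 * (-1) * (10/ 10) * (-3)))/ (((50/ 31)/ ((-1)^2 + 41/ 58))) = -2036993508/ 25375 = -80275.61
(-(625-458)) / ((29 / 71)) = -11857 / 29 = -408.86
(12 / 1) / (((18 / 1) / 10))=20 / 3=6.67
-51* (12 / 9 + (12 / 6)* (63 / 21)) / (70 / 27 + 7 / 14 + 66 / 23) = -464508 / 7405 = -62.73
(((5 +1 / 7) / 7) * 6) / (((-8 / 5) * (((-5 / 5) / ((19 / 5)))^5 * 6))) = 22284891 / 61250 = 363.83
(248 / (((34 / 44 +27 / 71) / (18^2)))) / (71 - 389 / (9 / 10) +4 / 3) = -1129588416 / 5833439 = -193.64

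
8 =8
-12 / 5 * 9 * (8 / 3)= -288 / 5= -57.60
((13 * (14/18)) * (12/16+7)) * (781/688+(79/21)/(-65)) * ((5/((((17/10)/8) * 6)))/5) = 31363103/473688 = 66.21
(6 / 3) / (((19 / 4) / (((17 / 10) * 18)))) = 1224 / 95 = 12.88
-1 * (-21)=21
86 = 86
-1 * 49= -49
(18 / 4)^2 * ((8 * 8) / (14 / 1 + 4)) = 72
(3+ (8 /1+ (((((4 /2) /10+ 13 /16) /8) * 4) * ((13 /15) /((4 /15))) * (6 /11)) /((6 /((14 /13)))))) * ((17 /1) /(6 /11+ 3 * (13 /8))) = 667879 /19080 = 35.00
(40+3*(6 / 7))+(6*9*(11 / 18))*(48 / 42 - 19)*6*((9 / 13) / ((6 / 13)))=-5261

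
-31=-31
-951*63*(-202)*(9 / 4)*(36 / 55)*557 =546025153842 / 55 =9927730069.85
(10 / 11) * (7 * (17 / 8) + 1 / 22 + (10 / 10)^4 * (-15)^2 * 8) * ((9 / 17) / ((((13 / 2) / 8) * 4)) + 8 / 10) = 42483658 / 26741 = 1588.71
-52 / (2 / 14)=-364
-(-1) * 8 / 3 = 8 / 3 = 2.67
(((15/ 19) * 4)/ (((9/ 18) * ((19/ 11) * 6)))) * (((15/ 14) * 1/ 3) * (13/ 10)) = 715/ 2527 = 0.28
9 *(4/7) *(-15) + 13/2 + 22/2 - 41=-1409/14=-100.64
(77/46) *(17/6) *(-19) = -24871/276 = -90.11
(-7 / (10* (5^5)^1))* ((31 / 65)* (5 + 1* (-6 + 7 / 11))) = 434 / 11171875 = 0.00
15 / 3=5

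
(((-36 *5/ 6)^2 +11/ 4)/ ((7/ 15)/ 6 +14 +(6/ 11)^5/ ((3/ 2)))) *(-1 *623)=-16303898938635/ 409036354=-39859.29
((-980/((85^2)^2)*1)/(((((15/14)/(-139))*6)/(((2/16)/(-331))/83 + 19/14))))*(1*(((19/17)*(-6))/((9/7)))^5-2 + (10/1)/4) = -37871370191026069063051/17812922166753877867500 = -2.13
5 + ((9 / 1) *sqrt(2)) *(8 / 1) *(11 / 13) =5 + 792 *sqrt(2) / 13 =91.16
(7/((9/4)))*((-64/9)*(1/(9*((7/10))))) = -2560/729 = -3.51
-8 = -8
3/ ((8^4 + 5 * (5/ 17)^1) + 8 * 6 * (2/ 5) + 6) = 85/ 116809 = 0.00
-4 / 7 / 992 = -1 / 1736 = -0.00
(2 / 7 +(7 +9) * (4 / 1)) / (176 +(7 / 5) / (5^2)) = 56250 / 154049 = 0.37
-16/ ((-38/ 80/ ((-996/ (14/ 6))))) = -14378.35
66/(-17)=-66/17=-3.88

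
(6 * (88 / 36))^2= 1936 / 9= 215.11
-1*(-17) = 17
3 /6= 1 /2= 0.50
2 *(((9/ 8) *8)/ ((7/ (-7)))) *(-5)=90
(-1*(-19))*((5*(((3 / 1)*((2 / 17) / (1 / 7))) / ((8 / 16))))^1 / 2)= 3990 / 17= 234.71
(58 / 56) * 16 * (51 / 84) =493 / 49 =10.06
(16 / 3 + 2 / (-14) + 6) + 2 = 277 / 21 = 13.19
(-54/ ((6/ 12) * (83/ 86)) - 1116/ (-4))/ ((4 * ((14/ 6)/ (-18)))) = -374463/ 1162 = -322.26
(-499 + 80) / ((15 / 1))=-419 / 15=-27.93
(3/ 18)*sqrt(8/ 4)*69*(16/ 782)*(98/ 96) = 49*sqrt(2)/ 204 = 0.34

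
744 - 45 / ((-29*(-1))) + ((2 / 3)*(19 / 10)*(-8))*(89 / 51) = 16078903 / 22185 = 724.76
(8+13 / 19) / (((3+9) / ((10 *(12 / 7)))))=1650 / 133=12.41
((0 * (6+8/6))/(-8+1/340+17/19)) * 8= 0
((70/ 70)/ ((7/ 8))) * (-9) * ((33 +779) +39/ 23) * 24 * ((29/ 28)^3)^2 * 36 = -2705104783961145/ 303063824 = -8925858.42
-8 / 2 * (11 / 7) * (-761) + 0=4783.43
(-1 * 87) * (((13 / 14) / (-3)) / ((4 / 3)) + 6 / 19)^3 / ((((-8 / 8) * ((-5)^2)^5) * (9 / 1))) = 20444101 / 35289555000000000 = 0.00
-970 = -970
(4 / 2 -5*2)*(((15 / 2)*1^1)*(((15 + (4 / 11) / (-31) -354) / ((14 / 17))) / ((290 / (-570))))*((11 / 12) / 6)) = -186698845 / 25172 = -7416.93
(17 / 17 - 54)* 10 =-530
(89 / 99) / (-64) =-89 / 6336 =-0.01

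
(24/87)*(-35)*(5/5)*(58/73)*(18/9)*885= -991200/73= -13578.08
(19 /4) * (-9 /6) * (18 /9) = -57 /4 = -14.25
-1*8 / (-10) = 4 / 5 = 0.80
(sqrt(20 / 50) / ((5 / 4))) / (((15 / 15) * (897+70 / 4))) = 0.00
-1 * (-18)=18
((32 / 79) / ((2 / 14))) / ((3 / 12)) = 896 / 79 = 11.34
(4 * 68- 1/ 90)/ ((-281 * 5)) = -24479/ 126450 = -0.19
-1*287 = -287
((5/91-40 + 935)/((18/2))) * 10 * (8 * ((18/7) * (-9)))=-117288000/637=-184125.59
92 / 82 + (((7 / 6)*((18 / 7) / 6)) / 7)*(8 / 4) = 363 / 287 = 1.26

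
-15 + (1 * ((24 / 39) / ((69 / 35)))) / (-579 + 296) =-15.00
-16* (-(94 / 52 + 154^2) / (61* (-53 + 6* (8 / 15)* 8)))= -24666520 / 108641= -227.05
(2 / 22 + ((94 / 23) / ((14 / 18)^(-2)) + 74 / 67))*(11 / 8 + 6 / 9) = 246760325 / 32952744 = 7.49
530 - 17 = 513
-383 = -383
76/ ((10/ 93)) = 3534/ 5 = 706.80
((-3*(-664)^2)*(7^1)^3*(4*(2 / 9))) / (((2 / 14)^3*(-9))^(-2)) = -95233536 / 343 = -277648.79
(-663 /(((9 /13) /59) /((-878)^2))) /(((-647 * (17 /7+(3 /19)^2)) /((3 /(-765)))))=-4855936496957 /45128250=-107603.03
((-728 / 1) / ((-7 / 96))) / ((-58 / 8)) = -39936 / 29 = -1377.10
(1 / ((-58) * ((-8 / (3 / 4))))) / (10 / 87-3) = -9 / 16064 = -0.00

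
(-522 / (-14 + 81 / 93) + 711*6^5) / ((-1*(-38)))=1125105867 / 7733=145494.10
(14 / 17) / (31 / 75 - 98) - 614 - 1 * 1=-76521195 / 124423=-615.01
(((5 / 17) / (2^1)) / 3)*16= 40 / 51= 0.78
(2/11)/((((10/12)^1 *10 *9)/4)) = 8/825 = 0.01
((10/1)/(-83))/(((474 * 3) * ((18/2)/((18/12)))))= -5/354078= -0.00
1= 1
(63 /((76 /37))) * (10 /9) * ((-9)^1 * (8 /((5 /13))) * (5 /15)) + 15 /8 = -322947 /152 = -2124.65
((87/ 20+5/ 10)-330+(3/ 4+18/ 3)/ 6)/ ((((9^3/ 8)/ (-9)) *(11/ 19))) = 246259/ 4455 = 55.28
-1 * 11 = -11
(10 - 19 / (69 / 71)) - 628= -43991 / 69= -637.55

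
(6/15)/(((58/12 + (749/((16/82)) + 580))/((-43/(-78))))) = 344/6900595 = 0.00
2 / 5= 0.40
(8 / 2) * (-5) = -20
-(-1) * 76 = 76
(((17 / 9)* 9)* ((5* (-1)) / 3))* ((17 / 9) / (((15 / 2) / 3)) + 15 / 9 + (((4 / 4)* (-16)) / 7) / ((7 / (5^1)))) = -29597 / 1323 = -22.37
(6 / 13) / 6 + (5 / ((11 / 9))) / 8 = 673 / 1144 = 0.59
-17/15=-1.13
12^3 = 1728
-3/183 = -0.02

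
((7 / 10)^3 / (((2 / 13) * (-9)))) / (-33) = 4459 / 594000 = 0.01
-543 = -543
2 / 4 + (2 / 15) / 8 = 31 / 60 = 0.52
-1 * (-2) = 2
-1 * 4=-4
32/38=16/19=0.84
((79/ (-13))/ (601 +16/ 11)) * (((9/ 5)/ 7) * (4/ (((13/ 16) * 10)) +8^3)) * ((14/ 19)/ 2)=-0.49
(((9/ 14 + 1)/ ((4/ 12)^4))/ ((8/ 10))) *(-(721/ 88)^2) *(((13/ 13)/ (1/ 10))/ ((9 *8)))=-384311025/ 247808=-1550.84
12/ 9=4/ 3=1.33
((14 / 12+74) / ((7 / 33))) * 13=4606.64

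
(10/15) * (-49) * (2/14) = -14/3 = -4.67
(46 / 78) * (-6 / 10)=-23 / 65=-0.35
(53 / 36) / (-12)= -53 / 432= -0.12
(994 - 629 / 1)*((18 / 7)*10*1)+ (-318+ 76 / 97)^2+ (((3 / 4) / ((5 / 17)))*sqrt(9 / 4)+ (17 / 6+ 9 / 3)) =869562927217 / 7903560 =110021.68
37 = 37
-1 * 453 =-453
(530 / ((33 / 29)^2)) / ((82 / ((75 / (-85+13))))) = -5571625 / 1071576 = -5.20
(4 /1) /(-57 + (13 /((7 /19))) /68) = -0.07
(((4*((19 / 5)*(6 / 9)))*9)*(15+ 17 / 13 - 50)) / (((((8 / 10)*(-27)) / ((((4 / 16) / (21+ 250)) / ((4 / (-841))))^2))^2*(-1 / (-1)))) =-3469208873884535 / 372207795994165248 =-0.01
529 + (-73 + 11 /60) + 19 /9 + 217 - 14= 119033 /180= 661.29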